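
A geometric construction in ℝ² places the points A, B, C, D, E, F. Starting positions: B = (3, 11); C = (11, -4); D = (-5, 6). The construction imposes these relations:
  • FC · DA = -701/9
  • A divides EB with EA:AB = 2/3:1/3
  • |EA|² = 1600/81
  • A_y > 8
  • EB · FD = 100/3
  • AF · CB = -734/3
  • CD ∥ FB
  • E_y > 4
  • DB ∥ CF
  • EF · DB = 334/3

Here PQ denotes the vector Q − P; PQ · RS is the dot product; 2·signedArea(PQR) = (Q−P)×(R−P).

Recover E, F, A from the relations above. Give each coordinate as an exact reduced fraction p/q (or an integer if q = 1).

1. F_x = 19  [CD ∥ FB ∩ DB ∥ CF]
2. F_y = 1  [CD ∥ FB ∩ DB ∥ CF]
   → F = (19, 1)
3. A_x = 3  [FC · DA = -701/9 ∩ AF · CB = -734/3]
4. A_y = 79/9  [FC · DA = -701/9 ∩ AF · CB = -734/3]
   → A = (3, 79/9)
5. E_x = 3  [EF · DB = 334/3 ∩ A divides EB with EA:AB = 2/3:1/3]
6. E_y = 13/3  [EF · DB = 334/3 ∩ A divides EB with EA:AB = 2/3:1/3]
   → E = (3, 13/3)

A = (3, 79/9)
E = (3, 13/3)
F = (19, 1)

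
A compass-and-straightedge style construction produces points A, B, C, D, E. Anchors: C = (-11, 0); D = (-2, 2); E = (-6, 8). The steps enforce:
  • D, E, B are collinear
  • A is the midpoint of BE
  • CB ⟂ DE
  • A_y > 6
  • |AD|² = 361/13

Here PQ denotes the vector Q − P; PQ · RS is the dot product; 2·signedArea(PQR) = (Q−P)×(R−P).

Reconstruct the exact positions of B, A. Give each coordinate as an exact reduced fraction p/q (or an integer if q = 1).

1. B_x = -50/13  [D, E, B are collinear ∩ CB ⟂ DE]
2. B_y = 62/13  [D, E, B are collinear ∩ CB ⟂ DE]
   → B = (-50/13, 62/13)
3. A_x = -64/13  [A is the midpoint of BE]
4. A_y = 83/13  [A is the midpoint of BE]
   → A = (-64/13, 83/13)

A = (-64/13, 83/13)
B = (-50/13, 62/13)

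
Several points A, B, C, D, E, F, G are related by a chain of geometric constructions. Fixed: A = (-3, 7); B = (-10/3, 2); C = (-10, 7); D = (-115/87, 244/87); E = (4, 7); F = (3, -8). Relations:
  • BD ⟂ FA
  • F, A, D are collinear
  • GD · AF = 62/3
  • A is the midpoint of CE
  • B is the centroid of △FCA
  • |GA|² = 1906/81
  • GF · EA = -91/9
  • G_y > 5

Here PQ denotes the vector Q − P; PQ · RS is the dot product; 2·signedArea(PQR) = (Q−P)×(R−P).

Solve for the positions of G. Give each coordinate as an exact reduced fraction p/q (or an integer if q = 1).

G = (14/9, 16/3)

1. G_x = 14/9  [GD · AF = 62/3 ∩ GF · EA = -91/9]
2. G_y = 16/3  [GD · AF = 62/3 ∩ GF · EA = -91/9]
   → G = (14/9, 16/3)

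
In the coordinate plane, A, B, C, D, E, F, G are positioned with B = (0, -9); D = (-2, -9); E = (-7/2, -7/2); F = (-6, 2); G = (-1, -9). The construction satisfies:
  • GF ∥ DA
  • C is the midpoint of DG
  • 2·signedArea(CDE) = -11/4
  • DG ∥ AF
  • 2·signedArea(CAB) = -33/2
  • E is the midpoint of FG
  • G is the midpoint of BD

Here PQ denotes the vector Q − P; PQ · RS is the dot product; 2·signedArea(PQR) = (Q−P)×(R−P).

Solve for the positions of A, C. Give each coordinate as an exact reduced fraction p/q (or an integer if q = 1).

1. A_x = -7  [DG ∥ AF ∩ GF ∥ DA]
2. A_y = 2  [DG ∥ AF ∩ GF ∥ DA]
   → A = (-7, 2)
3. C_x = -3/2  [C is the midpoint of DG]
4. C_y = -9  [C is the midpoint of DG]
   → C = (-3/2, -9)

A = (-7, 2)
C = (-3/2, -9)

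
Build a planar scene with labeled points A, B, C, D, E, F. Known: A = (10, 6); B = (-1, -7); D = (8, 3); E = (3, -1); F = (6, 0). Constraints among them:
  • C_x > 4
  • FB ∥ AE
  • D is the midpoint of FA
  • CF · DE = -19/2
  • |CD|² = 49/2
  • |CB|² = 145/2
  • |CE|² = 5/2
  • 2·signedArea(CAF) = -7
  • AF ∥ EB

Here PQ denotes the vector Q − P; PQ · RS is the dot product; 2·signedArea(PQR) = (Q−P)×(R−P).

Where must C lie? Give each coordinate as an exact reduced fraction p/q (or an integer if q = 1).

1. C_x = 9/2  [CF · DE = -19/2 ∩ 2·signedArea(CAF) = -7]
2. C_y = -1/2  [CF · DE = -19/2 ∩ 2·signedArea(CAF) = -7]
   → C = (9/2, -1/2)

C = (9/2, -1/2)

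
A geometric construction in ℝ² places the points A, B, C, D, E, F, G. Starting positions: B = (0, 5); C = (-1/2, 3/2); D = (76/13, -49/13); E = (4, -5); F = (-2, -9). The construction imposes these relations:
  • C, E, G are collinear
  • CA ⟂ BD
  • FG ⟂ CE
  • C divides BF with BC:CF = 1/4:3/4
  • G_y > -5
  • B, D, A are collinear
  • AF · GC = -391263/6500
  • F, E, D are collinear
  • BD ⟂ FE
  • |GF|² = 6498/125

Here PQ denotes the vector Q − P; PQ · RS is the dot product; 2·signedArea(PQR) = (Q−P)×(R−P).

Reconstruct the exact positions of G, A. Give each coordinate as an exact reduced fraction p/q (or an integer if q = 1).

1. G_x = 491/125  [C, E, G are collinear ∩ FG ⟂ CE]
2. G_y = -612/125  [C, E, G are collinear ∩ FG ⟂ CE]
   → G = (491/125, -612/125)
3. A_x = 19/13  [B, D, A are collinear ∩ CA ⟂ BD]
4. A_y = 73/26  [B, D, A are collinear ∩ CA ⟂ BD]
   → A = (19/13, 73/26)

A = (19/13, 73/26)
G = (491/125, -612/125)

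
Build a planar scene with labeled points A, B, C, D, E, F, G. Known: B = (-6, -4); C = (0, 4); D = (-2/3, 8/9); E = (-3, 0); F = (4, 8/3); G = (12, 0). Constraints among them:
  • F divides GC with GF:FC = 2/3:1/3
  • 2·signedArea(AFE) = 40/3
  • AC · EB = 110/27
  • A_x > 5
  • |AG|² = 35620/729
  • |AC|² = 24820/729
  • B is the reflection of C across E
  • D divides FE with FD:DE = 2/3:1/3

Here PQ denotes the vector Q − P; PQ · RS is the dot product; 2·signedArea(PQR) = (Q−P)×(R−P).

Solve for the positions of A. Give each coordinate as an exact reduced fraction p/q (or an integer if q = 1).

1. A_x = 46/9  [AC · EB = 110/27 ∩ 2·signedArea(AFE) = 40/3]
2. A_y = 32/27  [AC · EB = 110/27 ∩ 2·signedArea(AFE) = 40/3]
   → A = (46/9, 32/27)

A = (46/9, 32/27)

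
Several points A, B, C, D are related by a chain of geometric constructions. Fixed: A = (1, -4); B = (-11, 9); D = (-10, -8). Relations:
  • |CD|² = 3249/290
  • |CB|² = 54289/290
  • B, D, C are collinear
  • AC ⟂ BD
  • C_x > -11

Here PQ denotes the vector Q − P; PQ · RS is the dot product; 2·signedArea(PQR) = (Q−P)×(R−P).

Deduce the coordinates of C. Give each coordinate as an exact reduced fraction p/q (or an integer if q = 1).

1. C_x = -2957/290  [B, D, C are collinear ∩ AC ⟂ BD]
2. C_y = -1351/290  [B, D, C are collinear ∩ AC ⟂ BD]
   → C = (-2957/290, -1351/290)

C = (-2957/290, -1351/290)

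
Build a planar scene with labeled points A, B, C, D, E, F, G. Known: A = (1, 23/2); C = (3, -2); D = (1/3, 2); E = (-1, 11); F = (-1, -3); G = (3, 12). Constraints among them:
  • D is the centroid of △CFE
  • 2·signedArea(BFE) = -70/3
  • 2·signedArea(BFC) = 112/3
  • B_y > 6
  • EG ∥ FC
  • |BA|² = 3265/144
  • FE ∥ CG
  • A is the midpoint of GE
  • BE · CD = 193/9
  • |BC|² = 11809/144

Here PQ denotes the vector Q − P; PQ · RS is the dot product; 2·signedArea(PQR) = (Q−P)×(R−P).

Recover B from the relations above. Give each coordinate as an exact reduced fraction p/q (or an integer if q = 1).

1. B_x = 2/3  [2·signedArea(BFC) = 112/3 ∩ 2·signedArea(BFE) = -70/3]
2. B_y = 27/4  [2·signedArea(BFC) = 112/3 ∩ 2·signedArea(BFE) = -70/3]
   → B = (2/3, 27/4)

B = (2/3, 27/4)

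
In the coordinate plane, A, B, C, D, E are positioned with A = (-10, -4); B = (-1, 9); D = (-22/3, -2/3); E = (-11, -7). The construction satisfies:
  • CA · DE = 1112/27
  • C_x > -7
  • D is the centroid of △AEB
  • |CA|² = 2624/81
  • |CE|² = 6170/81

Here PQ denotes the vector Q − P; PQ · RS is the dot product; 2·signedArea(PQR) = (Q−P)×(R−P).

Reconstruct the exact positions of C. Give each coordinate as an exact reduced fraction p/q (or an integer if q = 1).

C = (-58/9, 4/9)

1. C_x = -58/9  [line 11/3·x + 19/3·y + 562/27 = 0 ∩ |CA|² = 2624/81]
2. C_y = 4/9  [line 11/3·x + 19/3·y + 562/27 = 0 ∩ |CA|² = 2624/81]
   → C = (-58/9, 4/9)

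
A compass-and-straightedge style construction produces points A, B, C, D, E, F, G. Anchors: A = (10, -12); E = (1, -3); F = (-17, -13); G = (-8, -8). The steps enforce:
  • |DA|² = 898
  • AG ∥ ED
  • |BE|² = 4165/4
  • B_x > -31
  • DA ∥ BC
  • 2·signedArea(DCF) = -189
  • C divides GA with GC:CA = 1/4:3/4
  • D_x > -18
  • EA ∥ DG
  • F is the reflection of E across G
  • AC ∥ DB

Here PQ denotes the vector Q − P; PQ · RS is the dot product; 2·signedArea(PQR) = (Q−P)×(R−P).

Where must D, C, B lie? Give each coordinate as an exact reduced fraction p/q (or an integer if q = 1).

1. D_x = -17  [EA ∥ DG ∩ AG ∥ ED]
2. D_y = 1  [EA ∥ DG ∩ AG ∥ ED]
   → D = (-17, 1)
3. C_x = -7/2  [C divides GA with GC:CA = 1/4:3/4]
4. C_y = -9  [C divides GA with GC:CA = 1/4:3/4]
   → C = (-7/2, -9)
5. B_x = -61/2  [DA ∥ BC ∩ AC ∥ DB]
6. B_y = 4  [DA ∥ BC ∩ AC ∥ DB]
   → B = (-61/2, 4)

B = (-61/2, 4)
C = (-7/2, -9)
D = (-17, 1)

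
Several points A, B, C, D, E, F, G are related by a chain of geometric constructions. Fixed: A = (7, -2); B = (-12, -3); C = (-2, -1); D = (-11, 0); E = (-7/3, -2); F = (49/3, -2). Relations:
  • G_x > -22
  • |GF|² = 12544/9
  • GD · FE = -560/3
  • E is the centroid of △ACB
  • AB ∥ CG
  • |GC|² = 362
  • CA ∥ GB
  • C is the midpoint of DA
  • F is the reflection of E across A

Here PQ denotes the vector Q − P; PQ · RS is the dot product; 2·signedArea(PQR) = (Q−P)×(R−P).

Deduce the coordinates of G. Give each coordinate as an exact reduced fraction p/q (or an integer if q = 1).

1. G_x = -21  [CA ∥ GB ∩ AB ∥ CG]
2. G_y = -2  [CA ∥ GB ∩ AB ∥ CG]
   → G = (-21, -2)

G = (-21, -2)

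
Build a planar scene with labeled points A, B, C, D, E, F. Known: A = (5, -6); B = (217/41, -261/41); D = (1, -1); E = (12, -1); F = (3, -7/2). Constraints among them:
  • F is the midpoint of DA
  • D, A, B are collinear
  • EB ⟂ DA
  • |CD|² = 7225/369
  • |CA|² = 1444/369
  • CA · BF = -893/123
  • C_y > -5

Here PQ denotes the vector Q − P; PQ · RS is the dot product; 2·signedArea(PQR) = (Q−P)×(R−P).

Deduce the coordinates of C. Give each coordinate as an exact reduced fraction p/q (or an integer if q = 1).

C = (463/123, -548/123)

1. C_x = 463/123  [line 94/41·x + -235/82·y + -2632/123 = 0 ∩ |CA|² = 1444/369]
2. C_y = -548/123  [line 94/41·x + -235/82·y + -2632/123 = 0 ∩ |CA|² = 1444/369]
   → C = (463/123, -548/123)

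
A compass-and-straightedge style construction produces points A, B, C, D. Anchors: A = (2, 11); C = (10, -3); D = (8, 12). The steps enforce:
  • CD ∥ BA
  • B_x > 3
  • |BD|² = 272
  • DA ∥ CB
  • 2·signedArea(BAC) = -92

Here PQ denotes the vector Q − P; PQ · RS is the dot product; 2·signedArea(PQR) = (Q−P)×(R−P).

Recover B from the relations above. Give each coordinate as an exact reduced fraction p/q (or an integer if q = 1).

1. B_x = 4  [CD ∥ BA ∩ DA ∥ CB]
2. B_y = -4  [CD ∥ BA ∩ DA ∥ CB]
   → B = (4, -4)

B = (4, -4)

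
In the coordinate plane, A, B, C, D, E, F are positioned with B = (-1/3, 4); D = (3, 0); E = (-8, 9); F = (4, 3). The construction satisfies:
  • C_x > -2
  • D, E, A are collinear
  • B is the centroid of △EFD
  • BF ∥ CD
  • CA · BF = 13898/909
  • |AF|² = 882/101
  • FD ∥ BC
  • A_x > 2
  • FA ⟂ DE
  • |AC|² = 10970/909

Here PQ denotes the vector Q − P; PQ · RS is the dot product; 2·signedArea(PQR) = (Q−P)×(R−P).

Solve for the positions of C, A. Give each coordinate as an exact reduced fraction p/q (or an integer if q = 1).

1. C_x = -4/3  [BF ∥ CD ∩ FD ∥ BC]
2. C_y = 1  [BF ∥ CD ∩ FD ∥ BC]
   → C = (-4/3, 1)
3. A_x = 215/101  [D, E, A are collinear ∩ FA ⟂ DE]
4. A_y = 72/101  [D, E, A are collinear ∩ FA ⟂ DE]
   → A = (215/101, 72/101)

A = (215/101, 72/101)
C = (-4/3, 1)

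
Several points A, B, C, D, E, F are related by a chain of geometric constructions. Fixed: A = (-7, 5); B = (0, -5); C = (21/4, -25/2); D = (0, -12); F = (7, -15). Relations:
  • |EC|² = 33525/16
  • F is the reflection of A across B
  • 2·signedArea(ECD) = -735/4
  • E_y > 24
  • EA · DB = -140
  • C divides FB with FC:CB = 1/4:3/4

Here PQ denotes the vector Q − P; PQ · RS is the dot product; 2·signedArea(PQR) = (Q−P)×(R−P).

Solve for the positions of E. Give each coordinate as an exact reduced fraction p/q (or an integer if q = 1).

E = (-21, 25)

1. E_x = -21  [EA · DB = -140 ∩ 2·signedArea(ECD) = -735/4]
2. E_y = 25  [EA · DB = -140 ∩ 2·signedArea(ECD) = -735/4]
   → E = (-21, 25)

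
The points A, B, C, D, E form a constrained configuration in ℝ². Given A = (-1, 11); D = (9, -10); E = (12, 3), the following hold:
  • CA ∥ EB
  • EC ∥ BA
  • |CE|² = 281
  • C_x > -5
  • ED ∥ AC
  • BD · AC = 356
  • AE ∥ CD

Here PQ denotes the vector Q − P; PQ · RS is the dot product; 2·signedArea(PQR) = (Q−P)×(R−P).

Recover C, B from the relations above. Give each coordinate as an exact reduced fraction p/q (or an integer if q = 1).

1. C_x = -4  [AE ∥ CD ∩ ED ∥ AC]
2. C_y = -2  [AE ∥ CD ∩ ED ∥ AC]
   → C = (-4, -2)
3. B_x = 15  [EC ∥ BA ∩ CA ∥ EB]
4. B_y = 16  [EC ∥ BA ∩ CA ∥ EB]
   → B = (15, 16)

B = (15, 16)
C = (-4, -2)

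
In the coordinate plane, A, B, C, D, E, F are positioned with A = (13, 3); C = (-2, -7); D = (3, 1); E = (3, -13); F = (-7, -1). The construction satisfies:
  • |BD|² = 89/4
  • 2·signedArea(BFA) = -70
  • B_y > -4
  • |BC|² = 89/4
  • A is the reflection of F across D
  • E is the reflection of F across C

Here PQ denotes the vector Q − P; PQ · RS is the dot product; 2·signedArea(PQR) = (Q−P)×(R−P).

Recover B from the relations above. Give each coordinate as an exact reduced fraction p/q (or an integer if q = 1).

1. B_x = 1/2  [line -4·x + 20·y + 62 = 0 ∩ |BC|² = 89/4]
2. B_y = -3  [line -4·x + 20·y + 62 = 0 ∩ |BC|² = 89/4]
   → B = (1/2, -3)

B = (1/2, -3)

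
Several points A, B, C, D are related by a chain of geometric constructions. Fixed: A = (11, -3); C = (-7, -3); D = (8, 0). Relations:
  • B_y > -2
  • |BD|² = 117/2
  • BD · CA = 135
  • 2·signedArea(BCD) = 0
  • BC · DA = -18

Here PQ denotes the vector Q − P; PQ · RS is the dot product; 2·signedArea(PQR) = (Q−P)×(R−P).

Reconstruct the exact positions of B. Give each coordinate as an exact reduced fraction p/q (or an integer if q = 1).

1. B_x = 1/2  [2·signedArea(BCD) = 0 ∩ BC · DA = -18]
2. B_y = -3/2  [2·signedArea(BCD) = 0 ∩ BC · DA = -18]
   → B = (1/2, -3/2)

B = (1/2, -3/2)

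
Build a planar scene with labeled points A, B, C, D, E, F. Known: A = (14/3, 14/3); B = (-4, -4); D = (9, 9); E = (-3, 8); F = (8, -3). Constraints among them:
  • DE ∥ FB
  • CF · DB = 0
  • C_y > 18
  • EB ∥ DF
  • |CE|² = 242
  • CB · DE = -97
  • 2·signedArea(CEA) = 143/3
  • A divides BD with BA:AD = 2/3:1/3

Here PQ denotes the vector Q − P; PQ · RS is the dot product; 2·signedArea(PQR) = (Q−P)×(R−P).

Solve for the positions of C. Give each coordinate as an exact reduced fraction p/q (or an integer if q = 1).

1. C_x = -14  [CF · DB = 0 ∩ CB · DE = -97]
2. C_y = 19  [CF · DB = 0 ∩ CB · DE = -97]
   → C = (-14, 19)

C = (-14, 19)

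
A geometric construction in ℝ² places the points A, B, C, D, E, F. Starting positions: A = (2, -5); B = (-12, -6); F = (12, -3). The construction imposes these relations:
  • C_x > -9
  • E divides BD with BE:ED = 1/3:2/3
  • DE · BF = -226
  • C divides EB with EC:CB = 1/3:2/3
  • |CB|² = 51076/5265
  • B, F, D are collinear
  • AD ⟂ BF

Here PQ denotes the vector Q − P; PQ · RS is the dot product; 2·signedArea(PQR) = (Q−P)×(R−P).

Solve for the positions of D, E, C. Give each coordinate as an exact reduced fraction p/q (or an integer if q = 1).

1. D_x = 124/65  [B, F, D are collinear ∩ AD ⟂ BF]
2. D_y = -277/65  [B, F, D are collinear ∩ AD ⟂ BF]
   → D = (124/65, -277/65)
3. E_x = -1436/195  [E divides BD with BE:ED = 1/3:2/3]
4. E_y = -1057/195  [E divides BD with BE:ED = 1/3:2/3]
   → E = (-1436/195, -1057/195)
5. C_x = -5212/585  [C divides EB with EC:CB = 1/3:2/3]
6. C_y = -3284/585  [C divides EB with EC:CB = 1/3:2/3]
   → C = (-5212/585, -3284/585)

C = (-5212/585, -3284/585)
D = (124/65, -277/65)
E = (-1436/195, -1057/195)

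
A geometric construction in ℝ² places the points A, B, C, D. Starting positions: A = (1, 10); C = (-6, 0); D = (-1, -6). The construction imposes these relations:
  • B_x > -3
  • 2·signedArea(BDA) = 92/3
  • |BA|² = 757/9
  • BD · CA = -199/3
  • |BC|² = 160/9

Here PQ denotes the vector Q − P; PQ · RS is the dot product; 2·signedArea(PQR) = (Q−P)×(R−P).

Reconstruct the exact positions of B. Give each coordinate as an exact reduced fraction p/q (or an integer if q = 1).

1. B_x = -2  [BD · CA = -199/3 ∩ 2·signedArea(BDA) = 92/3]
2. B_y = 4/3  [BD · CA = -199/3 ∩ 2·signedArea(BDA) = 92/3]
   → B = (-2, 4/3)

B = (-2, 4/3)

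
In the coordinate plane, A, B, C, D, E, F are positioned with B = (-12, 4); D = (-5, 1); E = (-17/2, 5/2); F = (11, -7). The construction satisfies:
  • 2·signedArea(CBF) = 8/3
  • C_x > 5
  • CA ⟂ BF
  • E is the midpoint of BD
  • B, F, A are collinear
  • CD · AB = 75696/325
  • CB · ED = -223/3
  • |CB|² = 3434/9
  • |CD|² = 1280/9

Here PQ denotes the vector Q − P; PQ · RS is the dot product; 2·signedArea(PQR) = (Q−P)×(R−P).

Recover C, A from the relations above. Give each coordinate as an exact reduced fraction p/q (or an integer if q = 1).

A = (1827/325, -1439/325)
C = (17/3, -13/3)

1. C_x = 17/3  [2·signedArea(CBF) = 8/3 ∩ CB · ED = -223/3]
2. C_y = -13/3  [2·signedArea(CBF) = 8/3 ∩ CB · ED = -223/3]
   → C = (17/3, -13/3)
3. A_x = 1827/325  [B, F, A are collinear ∩ CA ⟂ BF]
4. A_y = -1439/325  [B, F, A are collinear ∩ CA ⟂ BF]
   → A = (1827/325, -1439/325)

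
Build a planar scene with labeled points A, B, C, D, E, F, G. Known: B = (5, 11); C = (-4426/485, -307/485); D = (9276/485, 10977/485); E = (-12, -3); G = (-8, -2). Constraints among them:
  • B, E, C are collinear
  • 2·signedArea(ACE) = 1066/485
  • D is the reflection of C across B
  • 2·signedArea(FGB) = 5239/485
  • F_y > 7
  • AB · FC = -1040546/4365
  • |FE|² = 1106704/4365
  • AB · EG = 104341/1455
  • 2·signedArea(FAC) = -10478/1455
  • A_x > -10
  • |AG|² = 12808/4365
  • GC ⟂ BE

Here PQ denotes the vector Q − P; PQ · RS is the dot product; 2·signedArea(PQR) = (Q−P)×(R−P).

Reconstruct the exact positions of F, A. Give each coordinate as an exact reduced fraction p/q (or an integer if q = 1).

A = (-14126/1455, -2732/1455)
F = (424/1455, 10363/1455)

1. F_x = 424/1455  [line -13·x + 13·y + -43069/485 = 0 ∩ |FE|² = 1106704/4365]
2. F_y = 10363/1455  [line -13·x + 13·y + -43069/485 = 0 ∩ |FE|² = 1106704/4365]
   → F = (424/1455, 10363/1455)
3. A_x = -14126/1455  [2·signedArea(ACE) = 1066/485 ∩ AB · EG = 104341/1455]
4. A_y = -2732/1455  [2·signedArea(ACE) = 1066/485 ∩ AB · EG = 104341/1455]
   → A = (-14126/1455, -2732/1455)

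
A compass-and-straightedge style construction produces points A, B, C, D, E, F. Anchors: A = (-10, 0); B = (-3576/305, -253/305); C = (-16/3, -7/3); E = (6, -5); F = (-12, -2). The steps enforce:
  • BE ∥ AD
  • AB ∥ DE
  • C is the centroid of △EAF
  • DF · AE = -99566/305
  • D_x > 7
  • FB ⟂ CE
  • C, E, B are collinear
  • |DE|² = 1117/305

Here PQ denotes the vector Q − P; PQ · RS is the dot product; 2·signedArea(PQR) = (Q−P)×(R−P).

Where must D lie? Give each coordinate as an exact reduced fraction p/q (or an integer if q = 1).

1. D_x = 2356/305  [AB ∥ DE ∩ BE ∥ AD]
2. D_y = -1272/305  [AB ∥ DE ∩ BE ∥ AD]
   → D = (2356/305, -1272/305)

D = (2356/305, -1272/305)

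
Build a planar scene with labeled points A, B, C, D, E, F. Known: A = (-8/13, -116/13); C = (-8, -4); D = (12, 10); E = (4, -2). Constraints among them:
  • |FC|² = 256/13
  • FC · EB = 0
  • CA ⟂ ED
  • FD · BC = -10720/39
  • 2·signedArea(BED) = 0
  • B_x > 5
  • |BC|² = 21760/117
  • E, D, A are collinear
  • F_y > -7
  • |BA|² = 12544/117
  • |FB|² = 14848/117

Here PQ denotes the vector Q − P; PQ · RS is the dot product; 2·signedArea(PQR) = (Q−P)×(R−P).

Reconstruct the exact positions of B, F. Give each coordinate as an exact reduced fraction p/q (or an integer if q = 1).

1. B_x = 200/39  [line -12·x + 8·y + 64 = 0 ∩ |BC|² = 21760/117]
2. B_y = -4/13  [line -12·x + 8·y + 64 = 0 ∩ |BC|² = 21760/117]
   → B = (200/39, -4/13)
3. F_x = -56/13  [FC · EB = 0 ∩ FD · BC = -10720/39]
4. F_y = -84/13  [FC · EB = 0 ∩ FD · BC = -10720/39]
   → F = (-56/13, -84/13)

B = (200/39, -4/13)
F = (-56/13, -84/13)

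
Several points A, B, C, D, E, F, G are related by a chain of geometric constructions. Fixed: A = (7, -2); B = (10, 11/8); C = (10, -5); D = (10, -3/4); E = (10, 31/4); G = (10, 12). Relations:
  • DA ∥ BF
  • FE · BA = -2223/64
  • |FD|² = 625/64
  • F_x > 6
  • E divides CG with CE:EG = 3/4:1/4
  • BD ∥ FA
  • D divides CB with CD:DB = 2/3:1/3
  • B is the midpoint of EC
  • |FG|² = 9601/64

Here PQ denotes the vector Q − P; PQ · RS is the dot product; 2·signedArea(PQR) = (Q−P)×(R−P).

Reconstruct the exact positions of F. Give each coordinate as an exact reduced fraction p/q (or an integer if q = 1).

1. F_x = 7  [BD ∥ FA ∩ DA ∥ BF]
2. F_y = 1/8  [BD ∥ FA ∩ DA ∥ BF]
   → F = (7, 1/8)

F = (7, 1/8)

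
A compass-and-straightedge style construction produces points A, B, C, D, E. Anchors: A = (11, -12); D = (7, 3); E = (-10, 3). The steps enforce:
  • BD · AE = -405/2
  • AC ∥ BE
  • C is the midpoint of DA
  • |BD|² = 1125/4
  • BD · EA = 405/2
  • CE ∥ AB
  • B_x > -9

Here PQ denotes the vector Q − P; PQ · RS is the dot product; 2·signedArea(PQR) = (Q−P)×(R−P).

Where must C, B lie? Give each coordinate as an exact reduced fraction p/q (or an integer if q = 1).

B = (-8, -9/2)
C = (9, -9/2)

1. C_x = 9  [C is the midpoint of DA]
2. C_y = -9/2  [C is the midpoint of DA]
   → C = (9, -9/2)
3. B_x = -8  [AC ∥ BE ∩ CE ∥ AB]
4. B_y = -9/2  [AC ∥ BE ∩ CE ∥ AB]
   → B = (-8, -9/2)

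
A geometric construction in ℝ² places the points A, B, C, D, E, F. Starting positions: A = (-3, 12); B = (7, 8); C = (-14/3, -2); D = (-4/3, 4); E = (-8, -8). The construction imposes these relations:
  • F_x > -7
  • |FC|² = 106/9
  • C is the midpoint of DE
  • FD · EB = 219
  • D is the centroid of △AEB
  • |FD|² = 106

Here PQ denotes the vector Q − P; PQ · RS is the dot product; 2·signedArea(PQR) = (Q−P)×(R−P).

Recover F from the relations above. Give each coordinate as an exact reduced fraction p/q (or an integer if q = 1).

1. F_x = -19/3  [line -15·x + -16·y + -175 = 0 ∩ |FD|² = 106]
2. F_y = -5  [line -15·x + -16·y + -175 = 0 ∩ |FD|² = 106]
   → F = (-19/3, -5)

F = (-19/3, -5)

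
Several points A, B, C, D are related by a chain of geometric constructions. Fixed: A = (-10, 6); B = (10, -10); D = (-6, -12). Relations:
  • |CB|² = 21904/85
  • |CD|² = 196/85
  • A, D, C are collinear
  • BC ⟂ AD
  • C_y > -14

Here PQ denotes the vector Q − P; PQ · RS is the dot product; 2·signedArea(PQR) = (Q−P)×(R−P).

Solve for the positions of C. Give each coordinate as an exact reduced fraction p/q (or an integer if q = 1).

1. C_x = -482/85  [A, D, C are collinear ∩ BC ⟂ AD]
2. C_y = -1146/85  [A, D, C are collinear ∩ BC ⟂ AD]
   → C = (-482/85, -1146/85)

C = (-482/85, -1146/85)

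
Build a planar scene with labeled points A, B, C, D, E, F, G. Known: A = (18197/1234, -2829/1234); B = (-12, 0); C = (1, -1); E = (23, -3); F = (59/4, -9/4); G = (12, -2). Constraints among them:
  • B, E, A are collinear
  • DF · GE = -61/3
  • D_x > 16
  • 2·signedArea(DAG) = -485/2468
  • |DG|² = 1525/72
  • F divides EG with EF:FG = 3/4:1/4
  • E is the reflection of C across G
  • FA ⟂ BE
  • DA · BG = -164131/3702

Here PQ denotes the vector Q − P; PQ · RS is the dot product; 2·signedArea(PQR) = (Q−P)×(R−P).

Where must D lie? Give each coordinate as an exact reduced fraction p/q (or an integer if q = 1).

1. D_x = 199/12  [2·signedArea(DAG) = -485/2468 ∩ DF · GE = -61/3]
2. D_y = -29/12  [2·signedArea(DAG) = -485/2468 ∩ DF · GE = -61/3]
   → D = (199/12, -29/12)

D = (199/12, -29/12)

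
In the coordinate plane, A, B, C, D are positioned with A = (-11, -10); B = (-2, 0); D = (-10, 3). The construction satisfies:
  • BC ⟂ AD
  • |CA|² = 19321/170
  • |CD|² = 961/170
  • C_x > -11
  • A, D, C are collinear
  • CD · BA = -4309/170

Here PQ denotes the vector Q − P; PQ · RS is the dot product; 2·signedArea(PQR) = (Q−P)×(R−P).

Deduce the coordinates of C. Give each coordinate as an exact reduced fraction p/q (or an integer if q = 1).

C = (-1731/170, 107/170)

1. C_x = -1731/170  [A, D, C are collinear ∩ BC ⟂ AD]
2. C_y = 107/170  [A, D, C are collinear ∩ BC ⟂ AD]
   → C = (-1731/170, 107/170)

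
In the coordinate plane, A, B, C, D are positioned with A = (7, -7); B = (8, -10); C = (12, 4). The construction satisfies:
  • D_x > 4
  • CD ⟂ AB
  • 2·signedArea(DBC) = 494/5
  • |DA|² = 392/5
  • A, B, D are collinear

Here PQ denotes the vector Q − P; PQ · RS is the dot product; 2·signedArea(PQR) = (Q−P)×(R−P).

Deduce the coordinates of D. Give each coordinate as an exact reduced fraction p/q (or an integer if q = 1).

D = (21/5, 7/5)

1. D_x = 21/5  [A, B, D are collinear ∩ CD ⟂ AB]
2. D_y = 7/5  [A, B, D are collinear ∩ CD ⟂ AB]
   → D = (21/5, 7/5)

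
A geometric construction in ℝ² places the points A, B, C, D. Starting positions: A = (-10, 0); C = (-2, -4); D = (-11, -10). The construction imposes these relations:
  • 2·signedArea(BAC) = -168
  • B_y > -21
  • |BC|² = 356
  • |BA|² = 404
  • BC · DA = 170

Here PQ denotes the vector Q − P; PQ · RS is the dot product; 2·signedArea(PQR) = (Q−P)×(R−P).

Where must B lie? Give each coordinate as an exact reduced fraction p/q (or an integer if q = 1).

B = (-12, -20)

1. B_x = -12  [BC · DA = 170 ∩ 2·signedArea(BAC) = -168]
2. B_y = -20  [BC · DA = 170 ∩ 2·signedArea(BAC) = -168]
   → B = (-12, -20)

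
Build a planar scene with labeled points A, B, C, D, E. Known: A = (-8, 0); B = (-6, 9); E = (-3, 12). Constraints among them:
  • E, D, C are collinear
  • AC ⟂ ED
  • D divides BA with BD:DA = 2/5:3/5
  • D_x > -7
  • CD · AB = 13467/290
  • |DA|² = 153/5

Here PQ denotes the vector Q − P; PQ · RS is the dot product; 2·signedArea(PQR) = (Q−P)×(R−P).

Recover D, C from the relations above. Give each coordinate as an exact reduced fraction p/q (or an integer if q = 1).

C = (-13679/1450, 1197/1450)
D = (-34/5, 27/5)

1. D_x = -34/5  [D divides BA with BD:DA = 2/5:3/5]
2. D_y = 27/5  [D divides BA with BD:DA = 2/5:3/5]
   → D = (-34/5, 27/5)
3. C_x = -13679/1450  [E, D, C are collinear ∩ AC ⟂ ED]
4. C_y = 1197/1450  [E, D, C are collinear ∩ AC ⟂ ED]
   → C = (-13679/1450, 1197/1450)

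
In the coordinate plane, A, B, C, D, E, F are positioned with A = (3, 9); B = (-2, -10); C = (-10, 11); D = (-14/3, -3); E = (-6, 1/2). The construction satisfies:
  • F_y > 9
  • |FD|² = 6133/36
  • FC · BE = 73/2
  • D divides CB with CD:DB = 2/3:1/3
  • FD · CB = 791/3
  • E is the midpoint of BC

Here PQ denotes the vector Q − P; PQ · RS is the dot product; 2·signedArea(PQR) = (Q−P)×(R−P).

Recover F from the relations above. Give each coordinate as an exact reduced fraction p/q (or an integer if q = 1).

1. F_x = -7/2  [line -8·x + 21·y + -238 = 0 ∩ |FD|² = 6133/36]
2. F_y = 10  [line -8·x + 21·y + -238 = 0 ∩ |FD|² = 6133/36]
   → F = (-7/2, 10)

F = (-7/2, 10)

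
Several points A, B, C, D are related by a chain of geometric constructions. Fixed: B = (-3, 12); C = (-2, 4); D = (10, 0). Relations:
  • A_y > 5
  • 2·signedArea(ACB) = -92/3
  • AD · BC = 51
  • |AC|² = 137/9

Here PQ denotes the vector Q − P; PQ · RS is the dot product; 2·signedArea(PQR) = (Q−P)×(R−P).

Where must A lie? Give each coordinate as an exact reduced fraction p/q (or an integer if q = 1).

A = (5/3, 16/3)

1. A_x = 5/3  [2·signedArea(ACB) = -92/3 ∩ AD · BC = 51]
2. A_y = 16/3  [2·signedArea(ACB) = -92/3 ∩ AD · BC = 51]
   → A = (5/3, 16/3)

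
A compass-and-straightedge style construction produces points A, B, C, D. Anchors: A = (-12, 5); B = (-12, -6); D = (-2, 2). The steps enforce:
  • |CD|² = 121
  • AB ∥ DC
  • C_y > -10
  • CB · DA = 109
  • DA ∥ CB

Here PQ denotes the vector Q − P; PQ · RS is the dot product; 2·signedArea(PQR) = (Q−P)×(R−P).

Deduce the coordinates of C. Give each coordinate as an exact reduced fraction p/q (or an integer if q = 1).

C = (-2, -9)

1. C_x = -2  [DA ∥ CB ∩ AB ∥ DC]
2. C_y = -9  [DA ∥ CB ∩ AB ∥ DC]
   → C = (-2, -9)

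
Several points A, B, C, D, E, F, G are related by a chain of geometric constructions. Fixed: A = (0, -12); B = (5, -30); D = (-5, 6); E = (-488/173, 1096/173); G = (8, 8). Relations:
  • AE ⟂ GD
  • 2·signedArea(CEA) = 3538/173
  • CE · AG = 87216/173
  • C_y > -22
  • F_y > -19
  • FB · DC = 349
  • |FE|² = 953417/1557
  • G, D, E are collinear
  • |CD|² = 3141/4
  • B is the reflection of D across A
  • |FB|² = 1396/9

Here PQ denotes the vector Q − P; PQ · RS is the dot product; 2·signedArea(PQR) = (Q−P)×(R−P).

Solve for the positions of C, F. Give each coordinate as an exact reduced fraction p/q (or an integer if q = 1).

C = (5/2, -21)
F = (5/3, -18)

1. C_x = 5/2  [2·signedArea(CEA) = 3538/173 ∩ CE · AG = 87216/173]
2. C_y = -21  [2·signedArea(CEA) = 3538/173 ∩ CE · AG = 87216/173]
   → C = (5/2, -21)
3. F_x = 5/3  [line -15/2·x + 27·y + 997/2 = 0 ∩ |FB|² = 1396/9]
4. F_y = -18  [line -15/2·x + 27·y + 997/2 = 0 ∩ |FB|² = 1396/9]
   → F = (5/3, -18)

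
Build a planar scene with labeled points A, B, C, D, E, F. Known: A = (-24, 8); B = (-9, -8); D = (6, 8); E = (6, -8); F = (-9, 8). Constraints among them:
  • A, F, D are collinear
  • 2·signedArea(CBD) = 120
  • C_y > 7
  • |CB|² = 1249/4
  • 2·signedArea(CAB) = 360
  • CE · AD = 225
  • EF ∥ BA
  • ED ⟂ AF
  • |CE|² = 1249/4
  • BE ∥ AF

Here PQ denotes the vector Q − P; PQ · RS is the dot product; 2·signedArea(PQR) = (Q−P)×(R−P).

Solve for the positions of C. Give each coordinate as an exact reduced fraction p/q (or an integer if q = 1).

1. C_x = -3/2  [2·signedArea(CBD) = 120 ∩ CE · AD = 225]
2. C_y = 8  [2·signedArea(CBD) = 120 ∩ CE · AD = 225]
   → C = (-3/2, 8)

C = (-3/2, 8)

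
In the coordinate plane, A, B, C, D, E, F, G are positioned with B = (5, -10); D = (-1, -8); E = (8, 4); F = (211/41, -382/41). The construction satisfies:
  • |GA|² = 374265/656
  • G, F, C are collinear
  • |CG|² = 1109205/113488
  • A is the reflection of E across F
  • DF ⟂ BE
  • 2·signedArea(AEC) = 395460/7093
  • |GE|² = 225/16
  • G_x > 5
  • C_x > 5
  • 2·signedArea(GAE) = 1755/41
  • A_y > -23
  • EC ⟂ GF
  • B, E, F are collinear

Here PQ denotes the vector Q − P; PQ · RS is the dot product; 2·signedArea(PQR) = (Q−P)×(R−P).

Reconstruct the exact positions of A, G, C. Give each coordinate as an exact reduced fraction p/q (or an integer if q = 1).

1. A_x = 94/41  [A is the reflection of E across F]
2. A_y = -928/41  [A is the reflection of E across F]
   → A = (94/41, -928/41)
3. G_x = 23/4  [line -1092/41·x + 234/41·y + 6045/41 = 0 ∩ |GA|² = 374265/656]
4. G_y = 1  [line -1092/41·x + 234/41·y + 6045/41 = 0 ∩ |GA|² = 374265/656]
   → G = (23/4, 1)
5. C_x = 42080/7093  [G, F, C are collinear ∩ EC ⟂ GF]
6. C_y = 29230/7093  [G, F, C are collinear ∩ EC ⟂ GF]
   → C = (42080/7093, 29230/7093)

A = (94/41, -928/41)
C = (42080/7093, 29230/7093)
G = (23/4, 1)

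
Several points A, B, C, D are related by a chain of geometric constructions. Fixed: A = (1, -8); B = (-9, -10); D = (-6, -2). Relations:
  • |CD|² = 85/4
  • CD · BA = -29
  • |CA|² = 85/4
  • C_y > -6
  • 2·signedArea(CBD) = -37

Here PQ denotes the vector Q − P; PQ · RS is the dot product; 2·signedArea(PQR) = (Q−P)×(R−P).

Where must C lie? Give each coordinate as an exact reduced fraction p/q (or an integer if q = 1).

C = (-5/2, -5)

1. C_x = -5/2  [CD · BA = -29 ∩ 2·signedArea(CBD) = -37]
2. C_y = -5  [CD · BA = -29 ∩ 2·signedArea(CBD) = -37]
   → C = (-5/2, -5)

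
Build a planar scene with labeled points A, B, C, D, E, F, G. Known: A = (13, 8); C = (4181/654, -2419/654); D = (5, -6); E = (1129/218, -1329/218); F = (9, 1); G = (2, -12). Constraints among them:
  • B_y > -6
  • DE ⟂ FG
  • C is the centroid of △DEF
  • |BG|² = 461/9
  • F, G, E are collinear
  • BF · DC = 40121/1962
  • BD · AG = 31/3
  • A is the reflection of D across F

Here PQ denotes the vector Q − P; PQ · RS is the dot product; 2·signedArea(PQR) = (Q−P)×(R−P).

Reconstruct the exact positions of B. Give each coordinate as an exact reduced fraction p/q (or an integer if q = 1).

1. B_x = 16/3  [BD · AG = 31/3 ∩ BF · DC = 40121/1962]
2. B_y = -17/3  [BD · AG = 31/3 ∩ BF · DC = 40121/1962]
   → B = (16/3, -17/3)

B = (16/3, -17/3)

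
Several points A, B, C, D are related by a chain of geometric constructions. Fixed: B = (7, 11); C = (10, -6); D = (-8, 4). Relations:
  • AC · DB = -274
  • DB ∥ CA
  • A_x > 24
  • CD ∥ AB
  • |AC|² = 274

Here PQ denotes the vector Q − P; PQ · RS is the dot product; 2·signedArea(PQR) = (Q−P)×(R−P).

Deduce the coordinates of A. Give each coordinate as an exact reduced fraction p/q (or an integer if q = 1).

A = (25, 1)

1. A_x = 25  [CD ∥ AB ∩ DB ∥ CA]
2. A_y = 1  [CD ∥ AB ∩ DB ∥ CA]
   → A = (25, 1)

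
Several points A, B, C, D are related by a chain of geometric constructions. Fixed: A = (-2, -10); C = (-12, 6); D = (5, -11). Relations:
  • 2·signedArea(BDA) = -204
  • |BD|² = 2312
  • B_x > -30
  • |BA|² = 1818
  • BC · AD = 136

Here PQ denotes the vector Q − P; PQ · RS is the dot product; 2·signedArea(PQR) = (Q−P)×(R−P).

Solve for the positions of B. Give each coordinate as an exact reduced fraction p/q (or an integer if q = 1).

B = (-29, 23)

1. B_x = -29  [BC · AD = 136 ∩ 2·signedArea(BDA) = -204]
2. B_y = 23  [BC · AD = 136 ∩ 2·signedArea(BDA) = -204]
   → B = (-29, 23)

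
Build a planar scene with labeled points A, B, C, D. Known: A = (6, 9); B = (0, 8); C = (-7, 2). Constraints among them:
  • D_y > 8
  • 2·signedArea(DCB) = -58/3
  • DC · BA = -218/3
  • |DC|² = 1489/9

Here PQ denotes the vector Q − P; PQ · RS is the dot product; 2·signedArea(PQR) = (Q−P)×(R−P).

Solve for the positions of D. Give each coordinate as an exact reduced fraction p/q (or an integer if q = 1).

1. D_x = 4  [DC · BA = -218/3 ∩ 2·signedArea(DCB) = -58/3]
2. D_y = 26/3  [DC · BA = -218/3 ∩ 2·signedArea(DCB) = -58/3]
   → D = (4, 26/3)

D = (4, 26/3)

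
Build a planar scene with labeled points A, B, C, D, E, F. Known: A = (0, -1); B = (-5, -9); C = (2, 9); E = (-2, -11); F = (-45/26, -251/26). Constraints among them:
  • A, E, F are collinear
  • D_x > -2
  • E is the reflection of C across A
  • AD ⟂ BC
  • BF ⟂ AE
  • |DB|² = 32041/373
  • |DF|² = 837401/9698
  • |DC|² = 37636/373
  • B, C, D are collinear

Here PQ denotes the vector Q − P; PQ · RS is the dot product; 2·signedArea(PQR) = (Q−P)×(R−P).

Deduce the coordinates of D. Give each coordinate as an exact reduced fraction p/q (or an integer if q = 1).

1. D_x = -612/373  [B, C, D are collinear ∩ AD ⟂ BC]
2. D_y = -135/373  [B, C, D are collinear ∩ AD ⟂ BC]
   → D = (-612/373, -135/373)

D = (-612/373, -135/373)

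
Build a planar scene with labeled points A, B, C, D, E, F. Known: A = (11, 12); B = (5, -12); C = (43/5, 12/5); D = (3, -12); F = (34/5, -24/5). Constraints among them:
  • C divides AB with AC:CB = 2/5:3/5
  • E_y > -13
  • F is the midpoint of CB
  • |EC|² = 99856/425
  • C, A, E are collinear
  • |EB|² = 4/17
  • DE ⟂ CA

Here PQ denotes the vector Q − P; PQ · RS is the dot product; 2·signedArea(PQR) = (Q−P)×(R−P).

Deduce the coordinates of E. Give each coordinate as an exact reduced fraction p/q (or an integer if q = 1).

1. E_x = 83/17  [C, A, E are collinear ∩ DE ⟂ CA]
2. E_y = -212/17  [C, A, E are collinear ∩ DE ⟂ CA]
   → E = (83/17, -212/17)

E = (83/17, -212/17)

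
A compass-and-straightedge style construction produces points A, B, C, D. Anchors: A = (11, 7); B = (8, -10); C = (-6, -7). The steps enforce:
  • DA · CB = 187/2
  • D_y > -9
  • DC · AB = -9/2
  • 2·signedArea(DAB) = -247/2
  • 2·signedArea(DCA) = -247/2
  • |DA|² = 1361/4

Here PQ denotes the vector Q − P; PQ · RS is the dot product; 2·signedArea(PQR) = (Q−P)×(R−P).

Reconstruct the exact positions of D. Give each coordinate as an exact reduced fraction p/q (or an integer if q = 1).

1. D_x = 1  [2·signedArea(DAB) = -247/2 ∩ 2·signedArea(DCA) = -247/2]
2. D_y = -17/2  [2·signedArea(DAB) = -247/2 ∩ 2·signedArea(DCA) = -247/2]
   → D = (1, -17/2)

D = (1, -17/2)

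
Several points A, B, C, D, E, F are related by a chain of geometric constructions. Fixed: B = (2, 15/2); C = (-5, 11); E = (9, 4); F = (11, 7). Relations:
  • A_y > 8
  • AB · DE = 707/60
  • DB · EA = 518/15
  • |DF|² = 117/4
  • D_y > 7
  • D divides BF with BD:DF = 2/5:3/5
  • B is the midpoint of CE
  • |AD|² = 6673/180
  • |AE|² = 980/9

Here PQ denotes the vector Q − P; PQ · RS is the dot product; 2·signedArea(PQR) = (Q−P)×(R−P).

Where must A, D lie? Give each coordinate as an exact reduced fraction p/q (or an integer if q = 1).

A = (-1/3, 26/3)
D = (28/5, 73/10)

1. D_x = 28/5  [D divides BF with BD:DF = 2/5:3/5]
2. D_y = 73/10  [D divides BF with BD:DF = 2/5:3/5]
   → D = (28/5, 73/10)
3. A_x = -1/3  [AB · DE = 707/60 ∩ DB · EA = 518/15]
4. A_y = 26/3  [AB · DE = 707/60 ∩ DB · EA = 518/15]
   → A = (-1/3, 26/3)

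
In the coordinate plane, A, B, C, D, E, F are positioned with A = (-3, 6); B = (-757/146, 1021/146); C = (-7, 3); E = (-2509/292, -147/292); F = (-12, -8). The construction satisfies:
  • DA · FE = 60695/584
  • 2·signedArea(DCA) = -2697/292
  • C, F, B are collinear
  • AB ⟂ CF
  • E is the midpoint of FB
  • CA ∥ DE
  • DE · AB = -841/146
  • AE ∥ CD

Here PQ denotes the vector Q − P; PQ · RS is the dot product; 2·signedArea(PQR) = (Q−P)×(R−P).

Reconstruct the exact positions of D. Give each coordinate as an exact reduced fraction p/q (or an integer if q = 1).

1. D_x = -3677/292  [CA ∥ DE ∩ AE ∥ CD]
2. D_y = -1023/292  [CA ∥ DE ∩ AE ∥ CD]
   → D = (-3677/292, -1023/292)

D = (-3677/292, -1023/292)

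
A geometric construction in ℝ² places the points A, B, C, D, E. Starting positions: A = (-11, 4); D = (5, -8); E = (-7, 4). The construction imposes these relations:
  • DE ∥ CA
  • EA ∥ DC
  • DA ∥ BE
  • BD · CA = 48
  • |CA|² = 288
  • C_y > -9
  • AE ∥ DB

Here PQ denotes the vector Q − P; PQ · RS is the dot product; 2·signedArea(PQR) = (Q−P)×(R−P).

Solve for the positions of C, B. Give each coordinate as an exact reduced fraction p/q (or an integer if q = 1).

1. C_x = 1  [DE ∥ CA ∩ EA ∥ DC]
2. C_y = -8  [DE ∥ CA ∩ EA ∥ DC]
   → C = (1, -8)
3. B_x = 9  [DA ∥ BE ∩ AE ∥ DB]
4. B_y = -8  [DA ∥ BE ∩ AE ∥ DB]
   → B = (9, -8)

B = (9, -8)
C = (1, -8)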